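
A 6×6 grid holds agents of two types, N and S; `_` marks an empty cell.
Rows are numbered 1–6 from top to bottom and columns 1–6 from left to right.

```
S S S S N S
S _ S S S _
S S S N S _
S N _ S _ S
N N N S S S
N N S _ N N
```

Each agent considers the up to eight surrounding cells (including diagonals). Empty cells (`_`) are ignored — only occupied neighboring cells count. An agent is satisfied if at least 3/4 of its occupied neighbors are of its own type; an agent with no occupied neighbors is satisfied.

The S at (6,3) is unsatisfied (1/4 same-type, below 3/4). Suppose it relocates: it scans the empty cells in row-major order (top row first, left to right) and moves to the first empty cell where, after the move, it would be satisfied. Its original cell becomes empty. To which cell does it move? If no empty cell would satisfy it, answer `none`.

(2,2)

Vacating (6,3). Empty cells in order:
  (2,2): 8/8 same-type → satisfied — stop here.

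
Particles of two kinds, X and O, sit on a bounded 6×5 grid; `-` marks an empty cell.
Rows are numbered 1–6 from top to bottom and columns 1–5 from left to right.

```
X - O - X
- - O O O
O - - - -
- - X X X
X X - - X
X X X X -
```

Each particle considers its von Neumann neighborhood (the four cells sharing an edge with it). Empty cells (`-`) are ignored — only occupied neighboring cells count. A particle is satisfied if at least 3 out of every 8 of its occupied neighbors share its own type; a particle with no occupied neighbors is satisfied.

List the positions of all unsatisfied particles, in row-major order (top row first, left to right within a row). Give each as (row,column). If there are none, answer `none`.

(1,5)

(1,1)X 0/0 ✓
(1,3)O 1/1 ✓
(1,5)X 0/1 ✗
(2,3)O 2/2 ✓
(2,4)O 2/2 ✓
(2,5)O 1/2 ✓
(3,1)O 0/0 ✓
(4,3)X 1/1 ✓
(4,4)X 2/2 ✓
(4,5)X 2/2 ✓
(5,1)X 2/2 ✓
(5,2)X 2/2 ✓
(5,5)X 1/1 ✓
(6,1)X 2/2 ✓
(6,2)X 3/3 ✓
(6,3)X 2/2 ✓
(6,4)X 1/1 ✓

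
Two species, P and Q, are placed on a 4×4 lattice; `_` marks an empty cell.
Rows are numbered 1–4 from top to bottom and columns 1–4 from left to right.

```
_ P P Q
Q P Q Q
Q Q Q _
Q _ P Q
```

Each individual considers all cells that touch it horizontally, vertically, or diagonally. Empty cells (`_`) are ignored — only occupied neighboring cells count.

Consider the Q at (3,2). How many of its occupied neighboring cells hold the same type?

5

Occupied neighbors of (3,2): (2,1)=Q, (2,2)=P, (2,3)=Q, (3,1)=Q, (3,3)=Q, (4,1)=Q, (4,3)=P.
Same type (Q): 5 of 7.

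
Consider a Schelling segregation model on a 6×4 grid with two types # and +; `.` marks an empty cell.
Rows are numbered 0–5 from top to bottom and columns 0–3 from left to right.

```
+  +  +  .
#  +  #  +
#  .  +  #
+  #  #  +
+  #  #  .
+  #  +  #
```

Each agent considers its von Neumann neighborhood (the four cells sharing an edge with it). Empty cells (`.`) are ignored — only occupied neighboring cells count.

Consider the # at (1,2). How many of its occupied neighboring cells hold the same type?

0

Occupied neighbors of (1,2): (0,2)=+, (2,2)=+, (1,1)=+, (1,3)=+.
Same type (#): 0 of 4.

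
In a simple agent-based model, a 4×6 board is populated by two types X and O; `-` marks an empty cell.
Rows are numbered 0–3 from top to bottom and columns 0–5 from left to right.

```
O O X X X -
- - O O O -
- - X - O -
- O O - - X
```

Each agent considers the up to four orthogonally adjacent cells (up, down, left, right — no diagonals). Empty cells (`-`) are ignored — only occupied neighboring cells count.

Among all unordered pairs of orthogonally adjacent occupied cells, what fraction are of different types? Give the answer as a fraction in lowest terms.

6/13

Scan each occupied cell's neighbors to the right and below so each pair is counted once.
Row 0: O(0,0)–O(0,1)= O(0,1)–X(0,2)≠ X(0,2)–X(0,3)= X(0,2)–O(1,2)≠ X(0,3)–X(0,4)= X(0,3)–O(1,3)≠ X(0,4)–O(1,4)≠  → 4/7 unlike.
Row 1: O(1,2)–O(1,3)= O(1,2)–X(2,2)≠ O(1,3)–O(1,4)= O(1,4)–O(2,4)=  → 1/4 unlike.
Row 2: X(2,2)–O(3,2)≠  → 1/1 unlike.
Row 3: O(3,1)–O(3,2)=  → 0/1 unlike.
Total adjacent occupied pairs: 13; unlike-type pairs: 6.
6/13 is already in lowest terms.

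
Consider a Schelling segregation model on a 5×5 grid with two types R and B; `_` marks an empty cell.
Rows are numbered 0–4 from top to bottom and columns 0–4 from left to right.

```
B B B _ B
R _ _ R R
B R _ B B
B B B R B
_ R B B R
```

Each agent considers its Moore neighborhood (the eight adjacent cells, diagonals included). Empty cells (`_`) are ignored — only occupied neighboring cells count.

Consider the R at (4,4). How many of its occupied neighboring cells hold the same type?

Occupied neighbors of (4,4): (3,3)=R, (3,4)=B, (4,3)=B.
Same type (R): 1 of 3.

1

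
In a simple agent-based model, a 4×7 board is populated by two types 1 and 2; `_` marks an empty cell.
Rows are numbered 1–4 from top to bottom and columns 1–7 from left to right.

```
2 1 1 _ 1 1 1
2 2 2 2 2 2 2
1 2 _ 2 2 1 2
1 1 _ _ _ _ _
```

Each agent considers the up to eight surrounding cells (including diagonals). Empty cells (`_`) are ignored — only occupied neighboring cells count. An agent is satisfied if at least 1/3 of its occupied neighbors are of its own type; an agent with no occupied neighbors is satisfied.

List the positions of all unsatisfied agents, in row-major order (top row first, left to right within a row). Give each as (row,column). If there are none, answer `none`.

(1,2), (1,3), (1,5), (3,6)

(1,1)2 2/3 satisfied
(1,2)1 1/5 not
(1,3)1 1/4 not
(1,5)1 1/4 not
(1,6)1 2/5 satisfied
(1,7)1 1/3 satisfied
(2,1)2 3/5 satisfied
(2,2)2 4/7 satisfied
(2,3)2 4/6 satisfied
(2,4)2 4/6 satisfied
(2,5)2 4/7 satisfied
(2,6)2 4/8 satisfied
(2,7)2 2/5 satisfied
(3,1)1 2/5 satisfied
(3,2)2 3/6 satisfied
(3,4)2 4/4 satisfied
(3,5)2 4/5 satisfied
(3,6)1 0/5 not
(3,7)2 2/3 satisfied
(4,1)1 2/3 satisfied
(4,2)1 2/3 satisfied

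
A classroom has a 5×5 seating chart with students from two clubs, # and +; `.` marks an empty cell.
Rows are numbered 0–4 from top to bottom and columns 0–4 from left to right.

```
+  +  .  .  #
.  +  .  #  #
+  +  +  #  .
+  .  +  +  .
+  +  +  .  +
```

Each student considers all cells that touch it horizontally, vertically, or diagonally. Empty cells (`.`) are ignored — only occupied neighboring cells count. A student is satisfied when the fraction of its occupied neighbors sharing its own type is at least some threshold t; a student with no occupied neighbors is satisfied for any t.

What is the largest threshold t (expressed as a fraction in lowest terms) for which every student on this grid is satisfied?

2/5

(0,0)+ 2/2
(0,1)+ 2/2
(0,4)# 2/2
(1,1)+ 5/5
(1,3)# 3/4
(1,4)# 3/3
(2,0)+ 3/3
(2,1)+ 5/5
(2,2)+ 4/6
(2,3)# 2/5
(3,0)+ 4/4
(3,2)+ 5/6
(3,3)+ 4/5
(4,0)+ 2/2
(4,1)+ 4/4
(4,2)+ 3/3
(4,4)+ 1/1
The smallest same-type fraction is 2/5 at (2,3), which reduces to 2/5. Any threshold above that leaves this student unsatisfied.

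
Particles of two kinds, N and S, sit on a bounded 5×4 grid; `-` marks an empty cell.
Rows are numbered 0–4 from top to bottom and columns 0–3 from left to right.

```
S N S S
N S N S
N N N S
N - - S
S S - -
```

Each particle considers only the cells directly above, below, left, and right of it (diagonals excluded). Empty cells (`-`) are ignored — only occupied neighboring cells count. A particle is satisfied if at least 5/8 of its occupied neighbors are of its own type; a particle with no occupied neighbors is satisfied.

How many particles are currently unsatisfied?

(0,0)S 0/2 not
(0,1)N 0/3 not
(0,2)S 1/3 not
(0,3)S 2/2 satisfied
(1,0)N 1/3 not
(1,1)S 0/4 not
(1,2)N 1/4 not
(1,3)S 2/3 satisfied
(2,0)N 3/3 satisfied
(2,1)N 2/3 satisfied
(2,2)N 2/3 satisfied
(2,3)S 2/3 satisfied
(3,0)N 1/2 not
(3,3)S 1/1 satisfied
(4,0)S 1/2 not
(4,1)S 1/1 satisfied
Unsatisfied: (0,0), (0,1), (0,2), (1,0), (1,1), (1,2), (3,0), (4,0) — 8 in total.

8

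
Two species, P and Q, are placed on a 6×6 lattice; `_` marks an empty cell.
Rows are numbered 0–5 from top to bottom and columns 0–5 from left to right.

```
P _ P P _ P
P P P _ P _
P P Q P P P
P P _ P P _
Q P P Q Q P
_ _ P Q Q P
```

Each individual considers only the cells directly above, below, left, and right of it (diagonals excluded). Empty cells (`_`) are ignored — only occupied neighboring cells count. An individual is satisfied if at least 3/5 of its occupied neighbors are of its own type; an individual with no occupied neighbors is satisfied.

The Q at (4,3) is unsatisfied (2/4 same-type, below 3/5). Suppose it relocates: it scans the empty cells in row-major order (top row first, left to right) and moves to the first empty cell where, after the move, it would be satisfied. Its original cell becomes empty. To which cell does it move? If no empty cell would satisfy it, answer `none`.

(5,0)

Vacating (4,3). Empty cells in order:
  (0,1): 0/3 same-type → still unsatisfied.
  (0,4): 0/3 same-type → still unsatisfied.
  (1,3): 0/4 same-type → still unsatisfied.
  (1,5): 0/3 same-type → still unsatisfied.
  (3,2): 1/4 same-type → still unsatisfied.
  (3,5): 0/3 same-type → still unsatisfied.
  (5,0): 1/1 same-type → satisfied — stop here.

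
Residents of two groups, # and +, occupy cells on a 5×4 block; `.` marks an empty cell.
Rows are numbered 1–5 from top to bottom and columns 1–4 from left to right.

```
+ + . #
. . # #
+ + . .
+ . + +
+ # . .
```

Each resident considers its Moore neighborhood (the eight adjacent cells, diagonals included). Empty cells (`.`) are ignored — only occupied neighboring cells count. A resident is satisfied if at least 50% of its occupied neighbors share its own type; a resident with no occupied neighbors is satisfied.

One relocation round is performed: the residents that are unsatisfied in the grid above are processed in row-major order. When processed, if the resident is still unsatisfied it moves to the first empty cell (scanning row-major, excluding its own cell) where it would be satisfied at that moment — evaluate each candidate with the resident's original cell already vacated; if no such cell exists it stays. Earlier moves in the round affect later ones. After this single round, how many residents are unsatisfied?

1

Initially unsatisfied (in order): (5,2).
  (5,2) → (1,3).
Resulting grid:
+ + # #
. . # #
+ + . .
+ . + +
+ . . .
Unsatisfied now: (1,2).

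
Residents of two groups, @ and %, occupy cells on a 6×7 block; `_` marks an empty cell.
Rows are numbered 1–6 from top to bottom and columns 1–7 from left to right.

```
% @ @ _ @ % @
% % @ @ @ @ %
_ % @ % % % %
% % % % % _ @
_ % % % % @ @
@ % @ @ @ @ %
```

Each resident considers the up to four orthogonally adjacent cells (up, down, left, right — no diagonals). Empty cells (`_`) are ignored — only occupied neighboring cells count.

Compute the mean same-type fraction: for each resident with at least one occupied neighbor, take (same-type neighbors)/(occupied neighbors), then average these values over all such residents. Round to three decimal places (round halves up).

Row 1: (1,1)% 1/2 · (1,2)@ 1/3 · (1,3)@ 2/2 · (1,5)@ 1/2 · (1,6)% 0/3 · (1,7)@ 0/2
Row 2: (2,1)% 2/2 · (2,2)% 2/4 · (2,3)@ 3/4 · (2,4)@ 2/3 · (2,5)@ 3/4 · (2,6)@ 1/4 · (2,7)% 1/3
Row 3: (3,2)% 2/3 · (3,3)@ 1/4 · (3,4)% 2/4 · (3,5)% 3/4 · (3,6)% 2/3 · (3,7)% 2/3
Row 4: (4,1)% 1/1 · (4,2)% 4/4 · (4,3)% 3/4 · (4,4)% 4/4 · (4,5)% 3/3 · (4,7)@ 1/2
Row 5: (5,2)% 3/3 · (5,3)% 3/4 · (5,4)% 3/4 · (5,5)% 2/4 · (5,6)@ 2/3 · (5,7)@ 2/3
Row 6: (6,1)@ 0/1 · (6,2)% 1/3 · (6,3)@ 1/3 · (6,4)@ 2/3 · (6,5)@ 2/3 · (6,6)@ 2/3 · (6,7)% 0/2
Sum over 38 residents: 1/2 + 1/3 + 2/2 + 1/2 + 0/3 + 0/2 + 2/2 + 2/4 + 3/4 + 2/3 + 3/4 + 1/4 + 1/3 + 2/3 + 1/4 + 2/4 + 3/4 + 2/3 + 2/3 + 1/1 + 4/4 + 3/4 + 4/4 + 3/3 + 1/2 + 3/3 + 3/4 + 3/4 + 2/4 + 2/3 + 2/3 + 0/1 + 1/3 + 1/3 + 2/3 + 2/3 + 2/3 + 0/2 = 67/3; mean = 67/3 ÷ 38 = 67/114 = 0.587719… → 0.588.

0.588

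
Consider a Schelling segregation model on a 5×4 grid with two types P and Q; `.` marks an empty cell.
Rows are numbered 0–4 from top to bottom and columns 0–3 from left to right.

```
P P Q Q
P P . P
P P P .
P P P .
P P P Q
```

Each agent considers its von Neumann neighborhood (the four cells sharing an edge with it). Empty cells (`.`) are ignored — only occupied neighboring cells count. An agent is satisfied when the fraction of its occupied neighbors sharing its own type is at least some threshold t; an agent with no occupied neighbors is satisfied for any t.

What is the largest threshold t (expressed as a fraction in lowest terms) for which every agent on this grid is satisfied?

0/1

Row 0: (0,0)P 2/2 · (0,1)P 2/3 · (0,2)Q 1/2 · (0,3)Q 1/2
Row 1: (1,0)P 3/3 · (1,1)P 3/3 · (1,3)P 0/1
Row 2: (2,0)P 3/3 · (2,1)P 4/4 · (2,2)P 2/2
Row 3: (3,0)P 3/3 · (3,1)P 4/4 · (3,2)P 3/3
Row 4: (4,0)P 2/2 · (4,1)P 3/3 · (4,2)P 2/3 · (4,3)Q 0/1
The smallest same-type fraction is 0/1 at (1,3), which reduces to 0/1. Any threshold above that leaves this agent unsatisfied.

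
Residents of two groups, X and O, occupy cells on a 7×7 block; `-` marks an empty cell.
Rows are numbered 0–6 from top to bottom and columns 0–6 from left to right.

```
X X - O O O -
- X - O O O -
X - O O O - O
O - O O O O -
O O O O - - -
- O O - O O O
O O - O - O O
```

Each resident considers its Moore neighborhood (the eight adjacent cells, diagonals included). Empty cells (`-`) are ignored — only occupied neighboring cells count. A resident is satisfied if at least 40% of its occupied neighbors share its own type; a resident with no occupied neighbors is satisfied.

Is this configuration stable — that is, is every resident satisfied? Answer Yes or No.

Yes

(0,0)X 2/2 satisfied
(0,1)X 2/2 satisfied
(0,3)O 3/3 satisfied
(0,4)O 5/5 satisfied
(0,5)O 3/3 satisfied
(1,1)X 3/4 satisfied
(1,3)O 6/6 satisfied
(1,4)O 7/7 satisfied
(1,5)O 5/5 satisfied
(2,0)X 1/2 satisfied
(2,2)O 4/5 satisfied
(2,3)O 7/7 satisfied
(2,4)O 7/7 satisfied
(2,6)O 2/2 satisfied
(3,0)O 2/3 satisfied
(3,2)O 6/6 satisfied
(3,3)O 7/7 satisfied
(3,4)O 5/5 satisfied
(3,5)O 3/3 satisfied
(4,0)O 3/3 satisfied
(4,1)O 6/6 satisfied
(4,2)O 6/6 satisfied
(4,3)O 6/6 satisfied
(5,1)O 6/6 satisfied
(5,2)O 6/6 satisfied
(5,4)O 4/4 satisfied
(5,5)O 4/4 satisfied
(5,6)O 3/3 satisfied
(6,0)O 2/2 satisfied
(6,1)O 3/3 satisfied
(6,3)O 2/2 satisfied
(6,5)O 4/4 satisfied
(6,6)O 3/3 satisfied
All meet the threshold, so the configuration is stable.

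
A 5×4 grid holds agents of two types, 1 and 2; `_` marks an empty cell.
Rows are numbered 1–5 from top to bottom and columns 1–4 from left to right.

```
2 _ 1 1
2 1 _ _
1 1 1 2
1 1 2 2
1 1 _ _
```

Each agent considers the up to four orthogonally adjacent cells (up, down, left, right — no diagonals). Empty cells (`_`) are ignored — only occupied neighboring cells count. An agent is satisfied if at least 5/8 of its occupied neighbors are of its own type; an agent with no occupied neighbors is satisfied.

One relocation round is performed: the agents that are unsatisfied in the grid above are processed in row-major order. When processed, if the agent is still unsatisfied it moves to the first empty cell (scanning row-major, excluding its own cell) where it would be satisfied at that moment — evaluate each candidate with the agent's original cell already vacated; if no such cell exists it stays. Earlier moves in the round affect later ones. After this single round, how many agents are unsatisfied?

Initially unsatisfied (in order): (2,1), (2,2), (3,3), (3,4), (4,3).
  (2,1) → (5,4).
  (2,2): now satisfied by earlier moves; stays.
  (3,3) → (1,2).
  (3,4): now satisfied by earlier moves; stays.
  (4,3): no empty cell satisfies it; stays.
Resulting grid:
2 1 1 1
_ 1 _ _
1 1 _ 2
1 1 2 2
1 1 _ 2
Unsatisfied now: (1,1), (4,3).

2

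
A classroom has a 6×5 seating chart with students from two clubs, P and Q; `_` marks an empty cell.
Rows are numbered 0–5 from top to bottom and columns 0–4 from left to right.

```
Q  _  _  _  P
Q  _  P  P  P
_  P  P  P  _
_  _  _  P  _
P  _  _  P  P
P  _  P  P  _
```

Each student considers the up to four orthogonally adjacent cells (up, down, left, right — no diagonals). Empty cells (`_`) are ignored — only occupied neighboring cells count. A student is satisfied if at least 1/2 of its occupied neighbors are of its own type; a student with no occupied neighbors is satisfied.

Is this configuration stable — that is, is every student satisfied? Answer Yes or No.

Yes

Row 0: (0,0)Q 1/1 satisfied · (0,4)P 1/1 satisfied
Row 1: (1,0)Q 1/1 satisfied · (1,2)P 2/2 satisfied · (1,3)P 3/3 satisfied · (1,4)P 2/2 satisfied
Row 2: (2,1)P 1/1 satisfied · (2,2)P 3/3 satisfied · (2,3)P 3/3 satisfied
Row 3: (3,3)P 2/2 satisfied
Row 4: (4,0)P 1/1 satisfied · (4,3)P 3/3 satisfied · (4,4)P 1/1 satisfied
Row 5: (5,0)P 1/1 satisfied · (5,2)P 1/1 satisfied · (5,3)P 2/2 satisfied
All meet the threshold, so the configuration is stable.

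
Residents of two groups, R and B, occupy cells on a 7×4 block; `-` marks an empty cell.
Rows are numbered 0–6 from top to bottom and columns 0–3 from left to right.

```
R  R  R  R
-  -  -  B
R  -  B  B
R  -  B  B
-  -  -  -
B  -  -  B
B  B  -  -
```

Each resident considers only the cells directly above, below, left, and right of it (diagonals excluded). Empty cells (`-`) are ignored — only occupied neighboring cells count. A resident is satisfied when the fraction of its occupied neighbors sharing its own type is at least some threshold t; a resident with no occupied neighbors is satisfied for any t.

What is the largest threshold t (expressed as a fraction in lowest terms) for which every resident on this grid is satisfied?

(0,0)R 1/1
(0,1)R 2/2
(0,2)R 2/2
(0,3)R 1/2
(1,3)B 1/2
(2,0)R 1/1
(2,2)B 2/2
(2,3)B 3/3
(3,0)R 1/1
(3,2)B 2/2
(3,3)B 2/2
(5,0)B 1/1
(5,3)B — no occupied neighbors
(6,0)B 2/2
(6,1)B 1/1
The smallest same-type fraction is 1/2 at (0,3), which reduces to 1/2. Any threshold above that leaves this resident unsatisfied.

1/2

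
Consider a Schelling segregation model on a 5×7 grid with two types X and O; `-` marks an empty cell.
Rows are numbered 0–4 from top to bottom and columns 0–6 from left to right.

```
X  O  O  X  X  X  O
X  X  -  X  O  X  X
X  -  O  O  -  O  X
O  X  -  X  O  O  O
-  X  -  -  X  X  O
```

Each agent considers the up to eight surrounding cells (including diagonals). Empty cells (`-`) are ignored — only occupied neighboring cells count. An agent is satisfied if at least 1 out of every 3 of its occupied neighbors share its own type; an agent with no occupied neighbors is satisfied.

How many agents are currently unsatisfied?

Row 0: (0,0)X 2/3 ✓ · (0,1)O 1/4 ✗ · (0,2)O 1/4 ✗ · (0,3)X 2/4 ✓ · (0,4)X 4/5 ✓ · (0,5)X 3/5 ✓ · (0,6)O 0/3 ✗
Row 1: (1,0)X 3/4 ✓ · (1,1)X 3/6 ✓ · (1,3)X 2/6 ✓ · (1,4)O 2/7 ✗ · (1,5)X 4/7 ✓ · (1,6)X 3/5 ✓
Row 2: (2,0)X 3/4 ✓ · (2,2)O 1/5 ✗ · (2,3)O 3/5 ✓ · (2,5)O 4/7 ✓ · (2,6)X 2/5 ✓
Row 3: (3,0)O 0/3 ✗ · (3,1)X 2/4 ✓ · (3,3)X 1/4 ✗ · (3,4)O 3/6 ✓ · (3,5)O 4/7 ✓ · (3,6)O 3/5 ✓
Row 4: (4,1)X 1/2 ✓ · (4,4)X 2/4 ✓ · (4,5)X 1/5 ✗ · (4,6)O 2/3 ✓
Unsatisfied: (0,1), (0,2), (0,6), (1,4), (2,2), (3,0), (3,3), (4,5) — 8 in total.

8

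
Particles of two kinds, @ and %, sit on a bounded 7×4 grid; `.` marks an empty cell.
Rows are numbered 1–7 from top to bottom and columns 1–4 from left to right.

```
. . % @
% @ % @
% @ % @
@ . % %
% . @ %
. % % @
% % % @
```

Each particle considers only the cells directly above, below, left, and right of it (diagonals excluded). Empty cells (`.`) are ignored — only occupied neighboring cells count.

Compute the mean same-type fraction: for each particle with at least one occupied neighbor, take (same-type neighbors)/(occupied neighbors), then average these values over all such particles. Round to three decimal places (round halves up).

Row 1: (1,3)% 1/2 · (1,4)@ 1/2
Row 2: (2,1)% 1/2 · (2,2)@ 1/3 · (2,3)% 2/4 · (2,4)@ 2/3
Row 3: (3,1)% 1/3 · (3,2)@ 1/3 · (3,3)% 2/4 · (3,4)@ 1/3
Row 4: (4,1)@ 0/2 · (4,3)% 2/3 · (4,4)% 2/3
Row 5: (5,1)% 0/1 · (5,3)@ 0/3 · (5,4)% 1/3
Row 6: (6,2)% 2/2 · (6,3)% 2/4 · (6,4)@ 1/3
Row 7: (7,1)% 1/1 · (7,2)% 3/3 · (7,3)% 2/3 · (7,4)@ 1/2
Sum over 23 particles: 1/2 + 1/2 + 1/2 + 1/3 + 2/4 + 2/3 + 1/3 + 1/3 + 2/4 + 1/3 + 0/2 + 2/3 + 2/3 + 0/1 + 0/3 + 1/3 + 2/2 + 2/4 + 1/3 + 1/1 + 3/3 + 2/3 + 1/2 = 67/6; mean = 67/6 ÷ 23 = 67/138 = 0.485507… → 0.486.

0.486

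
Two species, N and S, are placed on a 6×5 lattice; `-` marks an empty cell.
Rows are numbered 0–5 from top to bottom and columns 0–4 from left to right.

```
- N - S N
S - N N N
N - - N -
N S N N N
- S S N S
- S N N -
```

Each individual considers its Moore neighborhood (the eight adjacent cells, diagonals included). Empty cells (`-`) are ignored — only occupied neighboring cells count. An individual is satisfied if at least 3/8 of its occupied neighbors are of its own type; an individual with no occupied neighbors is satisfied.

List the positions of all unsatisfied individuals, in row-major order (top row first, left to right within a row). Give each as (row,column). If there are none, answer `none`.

Row 0: (0,1)N 1/2 satisfied · (0,3)S 0/4 not · (0,4)N 2/3 satisfied
Row 1: (1,0)S 0/2 not · (1,2)N 3/4 satisfied · (1,3)N 4/5 satisfied · (1,4)N 3/4 satisfied
Row 2: (2,0)N 1/3 not · (2,3)N 6/6 satisfied
Row 3: (3,0)N 1/3 not · (3,1)S 2/5 satisfied · (3,2)N 3/6 satisfied · (3,3)N 4/6 satisfied · (3,4)N 3/4 satisfied
Row 4: (4,1)S 3/6 satisfied · (4,2)S 3/8 satisfied · (4,3)N 5/7 satisfied · (4,4)S 0/4 not
Row 5: (5,1)S 2/3 satisfied · (5,2)N 2/5 satisfied · (5,3)N 2/4 satisfied

(0,3), (1,0), (2,0), (3,0), (4,4)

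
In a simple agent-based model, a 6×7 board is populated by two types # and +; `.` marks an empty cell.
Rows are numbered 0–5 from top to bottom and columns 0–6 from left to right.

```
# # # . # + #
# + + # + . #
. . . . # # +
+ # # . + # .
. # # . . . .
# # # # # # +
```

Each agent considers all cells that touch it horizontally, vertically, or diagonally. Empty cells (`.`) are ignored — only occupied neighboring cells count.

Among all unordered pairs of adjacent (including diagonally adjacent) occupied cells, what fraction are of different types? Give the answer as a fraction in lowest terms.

Scan each occupied cell's neighbors to the right and below (and the two forward diagonals) so each pair is counted once.
From row 0: 9 unlike of 17 pairs (running 9/17).
From row 1: 6 unlike of 9 pairs (running 15/26).
From row 2: 4 unlike of 7 pairs (running 19/33).
From row 3: 3 unlike of 8 pairs (running 22/41).
From row 4: 0 unlike of 7 pairs (running 22/48).
From row 5: 1 unlike of 6 pairs (running 23/54).
Total adjacent occupied pairs: 54; unlike-type pairs: 23.
23/54 is already in lowest terms.

23/54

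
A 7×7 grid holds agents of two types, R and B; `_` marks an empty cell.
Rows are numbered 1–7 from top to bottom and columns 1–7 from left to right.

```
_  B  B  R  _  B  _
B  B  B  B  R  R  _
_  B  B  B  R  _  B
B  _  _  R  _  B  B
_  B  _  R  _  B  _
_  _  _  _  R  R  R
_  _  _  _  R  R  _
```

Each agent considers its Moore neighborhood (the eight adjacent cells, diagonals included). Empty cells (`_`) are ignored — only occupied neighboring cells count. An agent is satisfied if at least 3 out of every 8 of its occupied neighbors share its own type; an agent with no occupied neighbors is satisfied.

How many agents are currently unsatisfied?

2

Row 1: (1,2)B 4/4 ok · (1,3)B 4/5 ok · (1,4)R 1/4 unhappy · (1,6)B 0/2 unhappy
Row 2: (2,1)B 3/3 ok · (2,2)B 6/6 ok · (2,3)B 7/8 ok · (2,4)B 4/7 ok · (2,5)R 3/6 ok · (2,6)R 2/4 ok
Row 3: (3,2)B 5/5 ok · (3,3)B 5/6 ok · (3,4)B 3/6 ok · (3,5)R 3/6 ok · (3,7)B 2/3 ok
Row 4: (4,1)B 2/2 ok · (4,4)R 2/4 ok · (4,6)B 3/4 ok · (4,7)B 3/3 ok
Row 5: (5,2)B 1/1 ok · (5,4)R 2/2 ok · (5,6)B 2/5 ok
Row 6: (6,5)R 4/5 ok · (6,6)R 4/5 ok · (6,7)R 2/3 ok
Row 7: (7,5)R 3/3 ok · (7,6)R 4/4 ok
Unsatisfied: (1,4), (1,6) — 2 in total.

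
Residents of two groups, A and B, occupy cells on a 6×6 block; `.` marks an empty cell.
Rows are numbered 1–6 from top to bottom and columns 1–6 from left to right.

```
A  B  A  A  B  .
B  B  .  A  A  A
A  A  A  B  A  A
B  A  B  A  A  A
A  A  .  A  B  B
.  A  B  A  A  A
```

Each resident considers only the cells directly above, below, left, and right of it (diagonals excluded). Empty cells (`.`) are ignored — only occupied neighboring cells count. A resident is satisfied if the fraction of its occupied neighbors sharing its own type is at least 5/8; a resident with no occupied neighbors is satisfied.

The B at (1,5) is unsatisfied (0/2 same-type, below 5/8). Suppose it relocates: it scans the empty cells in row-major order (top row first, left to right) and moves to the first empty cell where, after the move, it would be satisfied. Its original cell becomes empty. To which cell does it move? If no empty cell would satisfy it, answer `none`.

Vacating (1,5). Empty cells in order:
  (1,6): 0/1 same-type → still unsatisfied.
  (2,3): 1/4 same-type → still unsatisfied.
  (5,3): 2/4 same-type → still unsatisfied.
  (6,1): 0/2 same-type → still unsatisfied.

none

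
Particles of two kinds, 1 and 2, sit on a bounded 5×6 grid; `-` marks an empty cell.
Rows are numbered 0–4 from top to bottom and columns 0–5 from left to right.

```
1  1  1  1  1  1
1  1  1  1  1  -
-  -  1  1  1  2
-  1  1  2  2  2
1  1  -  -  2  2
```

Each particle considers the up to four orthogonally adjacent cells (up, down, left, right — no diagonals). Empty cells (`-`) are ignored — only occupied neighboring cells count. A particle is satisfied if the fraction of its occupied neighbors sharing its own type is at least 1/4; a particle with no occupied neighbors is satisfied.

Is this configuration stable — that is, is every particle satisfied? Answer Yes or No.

Yes

(0,0)1 2/2 ok
(0,1)1 3/3 ok
(0,2)1 3/3 ok
(0,3)1 3/3 ok
(0,4)1 3/3 ok
(0,5)1 1/1 ok
(1,0)1 2/2 ok
(1,1)1 3/3 ok
(1,2)1 4/4 ok
(1,3)1 4/4 ok
(1,4)1 3/3 ok
(2,2)1 3/3 ok
(2,3)1 3/4 ok
(2,4)1 2/4 ok
(2,5)2 1/2 ok
(3,1)1 2/2 ok
(3,2)1 2/3 ok
(3,3)2 1/3 ok
(3,4)2 3/4 ok
(3,5)2 3/3 ok
(4,0)1 1/1 ok
(4,1)1 2/2 ok
(4,4)2 2/2 ok
(4,5)2 2/2 ok
All meet the threshold, so the configuration is stable.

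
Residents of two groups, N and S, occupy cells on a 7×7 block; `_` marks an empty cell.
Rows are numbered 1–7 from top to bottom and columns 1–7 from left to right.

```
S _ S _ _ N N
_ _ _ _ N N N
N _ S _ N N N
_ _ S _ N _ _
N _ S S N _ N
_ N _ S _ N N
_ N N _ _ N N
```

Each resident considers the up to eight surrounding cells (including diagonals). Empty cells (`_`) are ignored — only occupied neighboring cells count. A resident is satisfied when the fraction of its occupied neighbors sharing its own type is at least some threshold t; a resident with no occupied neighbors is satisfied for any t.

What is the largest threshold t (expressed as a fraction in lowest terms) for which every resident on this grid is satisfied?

Row 1: (1,1)S — no occupied neighbors · (1,3)S — no occupied neighbors · (1,6)N 4/4 · (1,7)N 3/3
Row 2: (2,5)N 4/4 · (2,6)N 7/7 · (2,7)N 5/5
Row 3: (3,1)N — no occupied neighbors · (3,3)S 1/1 · (3,5)N 4/4 · (3,6)N 6/6 · (3,7)N 3/3
Row 4: (4,3)S 3/3 · (4,5)N 3/4
Row 5: (5,1)N 1/1 · (5,3)S 3/4 · (5,4)S 3/5 · (5,5)N 2/4 · (5,7)N 2/2
Row 6: (6,2)N 3/4 · (6,4)S 2/4 · (6,6)N 5/5 · (6,7)N 4/4
Row 7: (7,2)N 2/2 · (7,3)N 2/3 · (7,6)N 3/3 · (7,7)N 3/3
The smallest same-type fraction is 2/4 at (5,5), which reduces to 1/2. Any threshold above that leaves this resident unsatisfied.

1/2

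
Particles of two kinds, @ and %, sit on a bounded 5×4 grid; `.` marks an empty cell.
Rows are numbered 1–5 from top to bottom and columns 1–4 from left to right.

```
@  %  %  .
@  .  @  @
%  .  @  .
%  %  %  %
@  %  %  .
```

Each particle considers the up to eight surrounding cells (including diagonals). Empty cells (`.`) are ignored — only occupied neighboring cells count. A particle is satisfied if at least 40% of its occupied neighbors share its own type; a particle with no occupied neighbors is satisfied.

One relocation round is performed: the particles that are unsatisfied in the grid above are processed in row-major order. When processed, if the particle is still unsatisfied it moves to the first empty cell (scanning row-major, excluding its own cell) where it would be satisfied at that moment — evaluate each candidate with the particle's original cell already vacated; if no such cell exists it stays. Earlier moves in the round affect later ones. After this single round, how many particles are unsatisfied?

1

Initially unsatisfied (in order): (1,2), (1,3), (2,1), (5,1).
  (1,2) → (3,2).
  (1,3) → (3,4).
  (2,1) → (1,2).
  (5,1) → (1,3).
Resulting grid:
@ @ @ .
. . @ @
% % @ %
% % % %
. % % .
Unsatisfied now: (3,3).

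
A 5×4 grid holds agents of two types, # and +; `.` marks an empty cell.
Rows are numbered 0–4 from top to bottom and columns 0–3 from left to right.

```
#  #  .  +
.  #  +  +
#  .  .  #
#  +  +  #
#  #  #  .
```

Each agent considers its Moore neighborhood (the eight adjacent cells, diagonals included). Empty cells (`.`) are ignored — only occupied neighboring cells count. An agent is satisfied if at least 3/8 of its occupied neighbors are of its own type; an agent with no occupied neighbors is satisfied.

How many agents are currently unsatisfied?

Row 0: (0,0)# 2/2 ok · (0,1)# 2/3 ok · (0,3)+ 2/2 ok
Row 1: (1,1)# 3/4 ok · (1,2)+ 2/5 ok · (1,3)+ 2/3 ok
Row 2: (2,0)# 2/3 ok · (2,3)# 1/4 unhappy
Row 3: (3,0)# 3/4 ok · (3,1)+ 1/6 unhappy · (3,2)+ 1/5 unhappy · (3,3)# 2/3 ok
Row 4: (4,0)# 2/3 ok · (4,1)# 3/5 ok · (4,2)# 2/4 ok
Unsatisfied: (2,3), (3,1), (3,2) — 3 in total.

3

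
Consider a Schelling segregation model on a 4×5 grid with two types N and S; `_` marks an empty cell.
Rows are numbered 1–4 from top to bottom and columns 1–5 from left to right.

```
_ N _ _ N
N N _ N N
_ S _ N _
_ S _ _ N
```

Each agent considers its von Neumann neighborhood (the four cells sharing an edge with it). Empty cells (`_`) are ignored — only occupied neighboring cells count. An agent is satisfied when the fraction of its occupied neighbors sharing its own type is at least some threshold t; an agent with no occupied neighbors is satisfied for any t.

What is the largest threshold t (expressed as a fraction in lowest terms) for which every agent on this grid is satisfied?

(1,2)N 1/1
(1,5)N 1/1
(2,1)N 1/1
(2,2)N 2/3
(2,4)N 2/2
(2,5)N 2/2
(3,2)S 1/2
(3,4)N 1/1
(4,2)S 1/1
(4,5)N — no occupied neighbors
The smallest same-type fraction is 1/2 at (3,2), which reduces to 1/2. Any threshold above that leaves this agent unsatisfied.

1/2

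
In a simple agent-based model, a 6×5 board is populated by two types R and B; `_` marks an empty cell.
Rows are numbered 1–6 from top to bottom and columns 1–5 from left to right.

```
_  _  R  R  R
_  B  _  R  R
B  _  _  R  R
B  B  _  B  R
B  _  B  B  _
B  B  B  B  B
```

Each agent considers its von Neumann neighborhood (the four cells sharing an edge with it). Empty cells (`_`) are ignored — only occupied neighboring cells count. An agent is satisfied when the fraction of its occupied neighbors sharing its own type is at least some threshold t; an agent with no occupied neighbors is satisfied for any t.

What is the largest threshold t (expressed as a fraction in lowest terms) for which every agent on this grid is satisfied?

Row 1: (1,3)R 1/1 · (1,4)R 3/3 · (1,5)R 2/2
Row 2: (2,2)B — no occupied neighbors · (2,4)R 3/3 · (2,5)R 3/3
Row 3: (3,1)B 1/1 · (3,4)R 2/3 · (3,5)R 3/3
Row 4: (4,1)B 3/3 · (4,2)B 1/1 · (4,4)B 1/3 · (4,5)R 1/2
Row 5: (5,1)B 2/2 · (5,3)B 2/2 · (5,4)B 3/3
Row 6: (6,1)B 2/2 · (6,2)B 2/2 · (6,3)B 3/3 · (6,4)B 3/3 · (6,5)B 1/1
The smallest same-type fraction is 1/3 at (4,4), which reduces to 1/3. Any threshold above that leaves this agent unsatisfied.

1/3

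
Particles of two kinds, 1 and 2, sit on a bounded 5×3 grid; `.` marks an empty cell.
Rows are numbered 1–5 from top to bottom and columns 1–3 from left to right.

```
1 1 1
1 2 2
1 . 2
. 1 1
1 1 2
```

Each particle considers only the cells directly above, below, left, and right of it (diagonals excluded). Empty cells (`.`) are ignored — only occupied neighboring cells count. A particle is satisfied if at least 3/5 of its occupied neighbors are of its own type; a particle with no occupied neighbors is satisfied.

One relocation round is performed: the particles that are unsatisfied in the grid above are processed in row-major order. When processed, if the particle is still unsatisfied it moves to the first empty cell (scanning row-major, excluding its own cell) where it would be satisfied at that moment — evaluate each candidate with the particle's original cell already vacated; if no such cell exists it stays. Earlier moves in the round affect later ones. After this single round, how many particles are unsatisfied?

5

Initially unsatisfied (in order): (1,3), (2,2), (3,3), (4,3), (5,3).
  (1,3) → (4,1).
  (2,2): no empty cell satisfies it; stays.
  (3,3): no empty cell satisfies it; stays.
  (4,3): no empty cell satisfies it; stays.
  (5,3): no empty cell satisfies it; stays.
Resulting grid:
1 1 .
1 2 2
1 . 2
1 1 1
1 1 2
Unsatisfied now: (1,2), (2,2), (3,3), (4,3), (5,3).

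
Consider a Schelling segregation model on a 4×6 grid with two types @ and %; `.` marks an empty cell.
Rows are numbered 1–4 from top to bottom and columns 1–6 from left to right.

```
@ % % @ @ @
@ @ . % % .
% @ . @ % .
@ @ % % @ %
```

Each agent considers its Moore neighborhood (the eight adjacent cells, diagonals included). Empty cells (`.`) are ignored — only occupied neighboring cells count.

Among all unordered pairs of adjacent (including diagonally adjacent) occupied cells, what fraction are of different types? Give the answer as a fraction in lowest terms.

Scan each occupied cell's neighbors to the right and below (and the two forward diagonals) so each pair is counted once.
Row 1: @(1,1)–%(1,2)≠ @(1,1)–@(2,1)= @(1,1)–@(2,2)= %(1,2)–%(1,3)= %(1,2)–@(2,2)≠ %(1,2)–@(2,1)≠ %(1,3)–@(1,4)≠ %(1,3)–%(2,4)= %(1,3)–@(2,2)≠ @(1,4)–@(1,5)= @(1,4)–%(2,4)≠ @(1,4)–%(2,5)≠ @(1,5)–@(1,6)= @(1,5)–%(2,5)≠ @(1,5)–%(2,4)≠ @(1,6)–%(2,5)≠  → 10/16 unlike.
Row 2: @(2,1)–@(2,2)= @(2,1)–%(3,1)≠ @(2,1)–@(3,2)= @(2,2)–@(3,2)= @(2,2)–%(3,1)≠ %(2,4)–%(2,5)= %(2,4)–@(3,4)≠ %(2,4)–%(3,5)= %(2,5)–%(3,5)= %(2,5)–@(3,4)≠  → 4/10 unlike.
Row 3: %(3,1)–@(3,2)≠ %(3,1)–@(4,1)≠ %(3,1)–@(4,2)≠ @(3,2)–@(4,2)= @(3,2)–%(4,3)≠ @(3,2)–@(4,1)= @(3,4)–%(3,5)≠ @(3,4)–%(4,4)≠ @(3,4)–@(4,5)= @(3,4)–%(4,3)≠ %(3,5)–@(4,5)≠ %(3,5)–%(4,6)= %(3,5)–%(4,4)=  → 8/13 unlike.
Row 4: @(4,1)–@(4,2)= @(4,2)–%(4,3)≠ %(4,3)–%(4,4)= %(4,4)–@(4,5)≠ @(4,5)–%(4,6)≠  → 3/5 unlike.
Total adjacent occupied pairs: 44; unlike-type pairs: 25.
25/44 is already in lowest terms.

25/44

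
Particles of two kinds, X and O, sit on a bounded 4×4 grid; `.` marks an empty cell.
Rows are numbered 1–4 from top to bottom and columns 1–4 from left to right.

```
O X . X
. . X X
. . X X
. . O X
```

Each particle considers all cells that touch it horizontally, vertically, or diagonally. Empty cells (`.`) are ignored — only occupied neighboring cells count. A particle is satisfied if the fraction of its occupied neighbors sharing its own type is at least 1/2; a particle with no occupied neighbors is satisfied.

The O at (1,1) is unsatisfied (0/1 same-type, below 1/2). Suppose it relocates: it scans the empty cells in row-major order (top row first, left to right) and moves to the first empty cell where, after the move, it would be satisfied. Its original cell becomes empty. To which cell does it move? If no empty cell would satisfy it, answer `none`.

(3,1)

Vacating (1,1). Empty cells in order:
  (1,3): 0/4 same-type → still unsatisfied.
  (2,1): 0/1 same-type → still unsatisfied.
  (2,2): 0/3 same-type → still unsatisfied.
  (3,1): 0/0 same-type → satisfied — stop here.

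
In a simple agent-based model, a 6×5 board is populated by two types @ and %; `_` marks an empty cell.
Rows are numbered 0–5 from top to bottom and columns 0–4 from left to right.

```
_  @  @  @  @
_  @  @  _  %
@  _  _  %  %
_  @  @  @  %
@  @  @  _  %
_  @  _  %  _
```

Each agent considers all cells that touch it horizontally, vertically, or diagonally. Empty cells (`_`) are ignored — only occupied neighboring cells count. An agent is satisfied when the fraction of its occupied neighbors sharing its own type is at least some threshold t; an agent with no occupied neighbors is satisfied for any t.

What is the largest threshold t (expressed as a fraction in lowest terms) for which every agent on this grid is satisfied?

1/3

Row 0: (0,1)@ 3/3 · (0,2)@ 4/4 · (0,3)@ 3/4 · (0,4)@ 1/2
Row 1: (1,1)@ 4/4 · (1,2)@ 4/5 · (1,4)% 2/4
Row 2: (2,0)@ 2/2 · (2,3)% 3/6 · (2,4)% 3/4
Row 3: (3,1)@ 5/5 · (3,2)@ 4/5 · (3,3)@ 2/6 · (3,4)% 3/4
Row 4: (4,0)@ 3/3 · (4,1)@ 5/5 · (4,2)@ 5/6 · (4,4)% 2/3
Row 5: (5,1)@ 3/3 · (5,3)% 1/2
The smallest same-type fraction is 2/6 at (3,3), which reduces to 1/3. Any threshold above that leaves this agent unsatisfied.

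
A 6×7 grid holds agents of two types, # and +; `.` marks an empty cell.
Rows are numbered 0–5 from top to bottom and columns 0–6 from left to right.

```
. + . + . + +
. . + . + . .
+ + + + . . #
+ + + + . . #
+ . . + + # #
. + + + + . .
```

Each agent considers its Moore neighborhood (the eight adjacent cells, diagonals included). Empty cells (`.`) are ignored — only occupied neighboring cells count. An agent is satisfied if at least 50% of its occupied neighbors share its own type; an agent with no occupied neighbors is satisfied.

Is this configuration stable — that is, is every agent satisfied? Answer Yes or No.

Yes

(0,1)+ 1/1 satisfied
(0,3)+ 2/2 satisfied
(0,5)+ 2/2 satisfied
(0,6)+ 1/1 satisfied
(1,2)+ 5/5 satisfied
(1,4)+ 3/3 satisfied
(2,0)+ 3/3 satisfied
(2,1)+ 6/6 satisfied
(2,2)+ 6/6 satisfied
(2,3)+ 5/5 satisfied
(2,6)# 1/1 satisfied
(3,0)+ 4/4 satisfied
(3,1)+ 6/6 satisfied
(3,2)+ 6/6 satisfied
(3,3)+ 5/5 satisfied
(3,6)# 3/3 satisfied
(4,0)+ 3/3 satisfied
(4,3)+ 6/6 satisfied
(4,4)+ 4/5 satisfied
(4,5)# 2/4 satisfied
(4,6)# 2/2 satisfied
(5,1)+ 2/2 satisfied
(5,2)+ 3/3 satisfied
(5,3)+ 4/4 satisfied
(5,4)+ 3/4 satisfied
All meet the threshold, so the configuration is stable.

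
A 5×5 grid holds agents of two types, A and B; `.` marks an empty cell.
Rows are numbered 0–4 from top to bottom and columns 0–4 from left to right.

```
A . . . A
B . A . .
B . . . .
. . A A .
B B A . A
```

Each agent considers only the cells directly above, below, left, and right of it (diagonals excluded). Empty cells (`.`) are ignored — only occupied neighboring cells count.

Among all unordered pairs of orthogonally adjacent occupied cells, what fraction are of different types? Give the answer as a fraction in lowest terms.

1/3

Scan each occupied cell's neighbors to the right and below so each pair is counted once.
From row 0: 1 unlike of 1 pairs (running 1/1).
From row 1: 0 unlike of 1 pairs (running 1/2).
From row 3: 0 unlike of 2 pairs (running 1/4).
From row 4: 1 unlike of 2 pairs (running 2/6).
Total adjacent occupied pairs: 6; unlike-type pairs: 2.
2/6 reduces to 1/3.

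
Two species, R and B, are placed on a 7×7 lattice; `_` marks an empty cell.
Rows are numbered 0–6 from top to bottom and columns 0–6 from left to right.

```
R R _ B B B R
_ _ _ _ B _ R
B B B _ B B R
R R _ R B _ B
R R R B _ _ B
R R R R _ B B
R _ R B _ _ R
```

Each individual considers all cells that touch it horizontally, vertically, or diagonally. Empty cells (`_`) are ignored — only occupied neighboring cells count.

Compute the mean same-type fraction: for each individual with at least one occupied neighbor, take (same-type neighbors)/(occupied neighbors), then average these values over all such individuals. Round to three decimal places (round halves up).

0.666

Row 0: (0,0)R 1/1 · (0,1)R 1/1 · (0,3)B 2/2 · (0,4)B 3/3 · (0,5)B 2/4 · (0,6)R 1/2
Row 1: (1,4)B 5/5 · (1,6)R 2/4
Row 2: (2,0)B 1/3 · (2,1)B 2/4 · (2,2)B 1/3 · (2,4)B 3/4 · (2,5)B 4/6 · (2,6)R 1/3
Row 3: (3,0)R 3/5 · (3,1)R 4/7 · (3,3)R 1/5 · (3,4)B 3/4 · (3,6)B 2/3
Row 4: (4,0)R 5/5 · (4,1)R 7/7 · (4,2)R 6/7 · (4,3)B 1/5 · (4,6)B 3/3
Row 5: (5,0)R 4/4 · (5,1)R 7/7 · (5,2)R 5/7 · (5,3)R 3/5 · (5,5)B 2/3 · (5,6)B 2/3
Row 6: (6,0)R 2/2 · (6,2)R 3/4 · (6,3)B 0/3 · (6,6)R 0/2
Sum over 34 individuals: 1/1 + 1/1 + 2/2 + 3/3 + 2/4 + 1/2 + 5/5 + 2/4 + 1/3 + 2/4 + 1/3 + 3/4 + 4/6 + 1/3 + 3/5 + 4/7 + 1/5 + 3/4 + 2/3 + 5/5 + 7/7 + 6/7 + 1/5 + 3/3 + 4/4 + 7/7 + 5/7 + 3/5 + 2/3 + 2/3 + 2/2 + 3/4 + 0/3 + 0/2 = 9517/420; mean = 9517/420 ÷ 34 = 9517/14280 = 0.666456… → 0.666.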